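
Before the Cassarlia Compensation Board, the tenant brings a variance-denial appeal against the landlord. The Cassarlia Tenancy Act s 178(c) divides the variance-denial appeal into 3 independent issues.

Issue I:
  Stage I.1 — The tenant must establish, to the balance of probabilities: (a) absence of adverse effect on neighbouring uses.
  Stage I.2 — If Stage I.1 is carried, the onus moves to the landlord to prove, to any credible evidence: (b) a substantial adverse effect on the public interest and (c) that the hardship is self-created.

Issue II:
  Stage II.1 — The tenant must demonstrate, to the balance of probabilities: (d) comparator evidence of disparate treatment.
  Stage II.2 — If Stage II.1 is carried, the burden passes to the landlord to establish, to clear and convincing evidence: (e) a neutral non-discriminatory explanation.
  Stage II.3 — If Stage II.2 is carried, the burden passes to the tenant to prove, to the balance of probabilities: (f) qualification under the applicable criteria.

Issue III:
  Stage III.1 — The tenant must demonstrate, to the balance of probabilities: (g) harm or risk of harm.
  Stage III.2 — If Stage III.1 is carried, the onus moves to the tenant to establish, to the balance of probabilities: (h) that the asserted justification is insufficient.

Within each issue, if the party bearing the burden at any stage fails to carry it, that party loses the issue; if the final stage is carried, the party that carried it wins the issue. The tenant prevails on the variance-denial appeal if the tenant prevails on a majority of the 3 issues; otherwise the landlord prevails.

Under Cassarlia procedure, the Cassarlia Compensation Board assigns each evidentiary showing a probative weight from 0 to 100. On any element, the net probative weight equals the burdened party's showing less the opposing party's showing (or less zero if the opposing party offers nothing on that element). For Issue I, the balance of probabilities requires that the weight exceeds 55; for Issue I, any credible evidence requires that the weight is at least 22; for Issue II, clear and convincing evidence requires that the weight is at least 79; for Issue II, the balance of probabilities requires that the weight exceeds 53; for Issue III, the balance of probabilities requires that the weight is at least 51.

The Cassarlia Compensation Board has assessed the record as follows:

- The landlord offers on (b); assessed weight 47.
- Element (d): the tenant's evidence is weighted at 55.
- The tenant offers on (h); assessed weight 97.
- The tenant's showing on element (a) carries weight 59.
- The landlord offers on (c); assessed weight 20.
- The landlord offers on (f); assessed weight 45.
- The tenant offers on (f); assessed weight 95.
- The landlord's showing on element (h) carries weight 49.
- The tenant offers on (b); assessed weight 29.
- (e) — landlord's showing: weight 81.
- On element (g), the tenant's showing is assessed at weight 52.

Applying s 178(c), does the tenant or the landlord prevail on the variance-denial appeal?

— Issue I —
Stage I.1 (tenant, the balance of probabilities, weight exceeds 55): (a) 59 > 55 — meets.
  The tenant carries Stage I.1; the landlord now bears the burden.
Stage I.2 (landlord, any credible evidence, weight is at least 22): (b) net 47−29=18 < 22 — fails; (c) 20 < 22 — fails.
  Stage I.2 not carried; the landlord fails its burden.
The analysis ends at Stage I.2; the tenant prevails on this issue.
— Issue II —
At Stage II.1 the tenant must meet the balance of probabilities (weight exceeds 53): on (d) the weight is 55, > 53, so (d) meets the standard.
  All elements met. The burden passes to the landlord.
At Stage II.2 the landlord must meet clear and convincing evidence (weight is at least 79): on (e) the weight is 81, ≥ 79, so (e) meets the standard.
  Stage II.2 is satisfied; the onus moves to the tenant.
At Stage II.3 the tenant must meet the balance of probabilities (weight exceeds 53): on (f) the weight is 95 less the opposing 45 gives net 50, which does not exceed 53, so (f) does not meet the standard.
  Stage II.3 not carried; the tenant fails its burden.
The analysis ends at Stage II.3; the landlord prevails on this issue.
— Issue III —
At Stage III.1 the tenant must meet the balance of probabilities (weight is at least 51): on (g) the weight is 52, which does reach 51, so (g) meets the standard.
  Stage III.1 is satisfied; the tenant continues to bear the burden.
At Stage III.2 the tenant must meet the balance of probabilities (weight is at least 51): on (h) the weight is 97 less the opposing 49 gives net 48, which does not reach 51, so (h) does not meet the standard.
  The tenant does not carry Stage III.2.
The analysis ends at Stage III.2; the landlord prevails on this issue.
Per-issue: Issue I → tenant; Issue II → landlord; Issue III → landlord. The tenant must prevail on a majority of issues; overall, the landlord prevails.

landlord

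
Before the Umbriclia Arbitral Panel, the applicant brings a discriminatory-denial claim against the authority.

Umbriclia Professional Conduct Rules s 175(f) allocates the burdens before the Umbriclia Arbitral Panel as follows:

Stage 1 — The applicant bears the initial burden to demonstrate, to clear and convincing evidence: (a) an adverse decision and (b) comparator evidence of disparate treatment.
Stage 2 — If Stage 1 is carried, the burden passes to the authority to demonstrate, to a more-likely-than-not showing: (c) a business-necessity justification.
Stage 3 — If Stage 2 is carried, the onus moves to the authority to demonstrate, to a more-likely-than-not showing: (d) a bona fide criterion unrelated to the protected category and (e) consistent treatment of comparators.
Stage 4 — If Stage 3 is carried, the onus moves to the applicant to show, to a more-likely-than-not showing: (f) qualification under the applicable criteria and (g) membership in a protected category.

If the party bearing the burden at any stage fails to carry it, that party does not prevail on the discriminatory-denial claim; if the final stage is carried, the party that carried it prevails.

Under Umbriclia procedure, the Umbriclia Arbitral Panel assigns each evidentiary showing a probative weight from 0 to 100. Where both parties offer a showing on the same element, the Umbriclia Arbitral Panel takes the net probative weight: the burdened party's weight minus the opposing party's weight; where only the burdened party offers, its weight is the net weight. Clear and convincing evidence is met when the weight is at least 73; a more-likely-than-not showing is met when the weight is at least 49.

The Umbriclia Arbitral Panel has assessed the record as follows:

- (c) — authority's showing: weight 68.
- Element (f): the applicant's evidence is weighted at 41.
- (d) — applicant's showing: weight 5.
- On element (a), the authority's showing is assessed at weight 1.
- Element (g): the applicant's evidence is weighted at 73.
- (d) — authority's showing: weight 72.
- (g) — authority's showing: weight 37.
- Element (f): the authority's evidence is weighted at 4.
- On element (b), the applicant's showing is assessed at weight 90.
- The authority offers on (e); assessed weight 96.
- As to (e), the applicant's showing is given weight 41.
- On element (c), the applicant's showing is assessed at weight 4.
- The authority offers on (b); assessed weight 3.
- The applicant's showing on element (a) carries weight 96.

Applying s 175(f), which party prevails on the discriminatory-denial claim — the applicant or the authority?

authority

Stage 1 (applicant, clear and convincing evidence, weight is at least 73): (a) net 96−1=95 ≥ 73 — meets; (b) net 90−3=87 ≥ 73 — meets.
  Stage 1 is satisfied; the onus moves to the authority.
Stage 2 (authority, a more-likely-than-not showing, weight is at least 49): (c) net 68−4=64 ≥ 49 — meets.
  Stage 2 is satisfied; the authority continues to bear the burden.
Stage 3 (authority, a more-likely-than-not showing, weight is at least 49): (d) net 72−5=67 ≥ 49 — meets; (e) net 96−41=55 ≥ 49 — meets.
  All elements met. The burden passes to the applicant.
Stage 4 (applicant, a more-likely-than-not showing, weight is at least 49): (f) net 41−4=37 < 49 — fails; (g) net 73−37=36 < 49 — fails.
  Not every element is met, so the applicant fails to carry Stage 4.
The authority prevails.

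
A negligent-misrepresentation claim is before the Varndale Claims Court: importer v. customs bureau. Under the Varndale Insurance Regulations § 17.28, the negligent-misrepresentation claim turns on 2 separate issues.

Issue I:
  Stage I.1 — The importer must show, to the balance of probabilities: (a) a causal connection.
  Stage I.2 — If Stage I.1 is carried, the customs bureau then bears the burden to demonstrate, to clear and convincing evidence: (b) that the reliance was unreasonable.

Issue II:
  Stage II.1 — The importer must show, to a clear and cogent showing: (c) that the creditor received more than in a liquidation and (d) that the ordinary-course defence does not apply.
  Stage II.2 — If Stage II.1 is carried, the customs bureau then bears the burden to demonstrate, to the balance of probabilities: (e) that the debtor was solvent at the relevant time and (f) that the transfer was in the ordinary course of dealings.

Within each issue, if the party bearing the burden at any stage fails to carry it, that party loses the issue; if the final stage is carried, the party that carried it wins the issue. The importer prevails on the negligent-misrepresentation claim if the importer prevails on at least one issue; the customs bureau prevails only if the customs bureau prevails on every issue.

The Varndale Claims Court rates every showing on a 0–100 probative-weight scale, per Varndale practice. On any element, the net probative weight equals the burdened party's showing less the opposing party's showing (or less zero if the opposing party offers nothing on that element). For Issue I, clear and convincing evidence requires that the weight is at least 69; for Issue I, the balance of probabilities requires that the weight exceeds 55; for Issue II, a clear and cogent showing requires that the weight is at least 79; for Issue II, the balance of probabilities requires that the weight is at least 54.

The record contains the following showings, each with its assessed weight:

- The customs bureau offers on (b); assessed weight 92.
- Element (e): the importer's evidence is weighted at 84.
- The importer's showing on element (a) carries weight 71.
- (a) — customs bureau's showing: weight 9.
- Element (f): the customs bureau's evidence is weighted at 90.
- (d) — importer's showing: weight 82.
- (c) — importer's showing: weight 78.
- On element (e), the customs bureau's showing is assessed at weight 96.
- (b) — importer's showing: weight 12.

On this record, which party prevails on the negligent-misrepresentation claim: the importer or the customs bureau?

— Issue I —
Stage I.1 — burden on importer; standard: the balance of probabilities (weight exceeds 55).
    (a): 71 − 9 = 62 > 55 [met]
  Stage I.1 is satisfied; the onus moves to the customs bureau.
Stage I.2 — burden on customs bureau; standard: clear and convincing evidence (weight is at least 69).
    (b): 92 − 12 = 80 ≥ 69 [met]
  All elements met at the final stage.
Every stage carried; the customs bureau prevails on this issue.
— Issue II —
At Stage II.1 the importer must meet a clear and cogent showing (weight is at least 79): on (c) the weight is 78, < 79, so (c) does not meet the standard; on (d) the weight is 82, ≥ 79, so (d) meets the standard.
  Stage II.1 not carried; the importer fails its burden.
So the customs bureau prevails on this issue.
Per-issue: Issue I → customs bureau; Issue II → customs bureau. The importer must prevail on at least one issue; overall, the customs bureau prevails.

customs bureau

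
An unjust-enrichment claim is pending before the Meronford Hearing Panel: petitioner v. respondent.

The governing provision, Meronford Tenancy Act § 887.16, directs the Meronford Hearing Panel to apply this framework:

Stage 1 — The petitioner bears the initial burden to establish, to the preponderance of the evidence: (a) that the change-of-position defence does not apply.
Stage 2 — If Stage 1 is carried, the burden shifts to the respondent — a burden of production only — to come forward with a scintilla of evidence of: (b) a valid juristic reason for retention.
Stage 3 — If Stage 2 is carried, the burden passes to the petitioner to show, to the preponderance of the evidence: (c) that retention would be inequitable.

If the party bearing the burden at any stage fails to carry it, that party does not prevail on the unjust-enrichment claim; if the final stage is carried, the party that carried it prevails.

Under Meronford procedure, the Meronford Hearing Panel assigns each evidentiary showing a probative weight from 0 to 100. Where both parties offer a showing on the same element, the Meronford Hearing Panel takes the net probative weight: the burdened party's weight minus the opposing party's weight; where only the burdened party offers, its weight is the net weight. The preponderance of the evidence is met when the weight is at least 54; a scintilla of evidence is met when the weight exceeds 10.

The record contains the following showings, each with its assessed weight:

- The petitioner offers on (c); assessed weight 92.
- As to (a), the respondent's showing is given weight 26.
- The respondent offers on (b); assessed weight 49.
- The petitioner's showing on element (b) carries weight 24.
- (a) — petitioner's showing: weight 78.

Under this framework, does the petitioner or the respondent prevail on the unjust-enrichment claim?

At Stage 1 the petitioner must meet the preponderance of the evidence (weight is at least 54): on (a) the weight is 78 less the opposing 26 gives net 52, which does not reach 54, so (a) does not meet the standard.
  Stage 1 not carried; the petitioner fails its burden.
So the respondent prevails.

respondent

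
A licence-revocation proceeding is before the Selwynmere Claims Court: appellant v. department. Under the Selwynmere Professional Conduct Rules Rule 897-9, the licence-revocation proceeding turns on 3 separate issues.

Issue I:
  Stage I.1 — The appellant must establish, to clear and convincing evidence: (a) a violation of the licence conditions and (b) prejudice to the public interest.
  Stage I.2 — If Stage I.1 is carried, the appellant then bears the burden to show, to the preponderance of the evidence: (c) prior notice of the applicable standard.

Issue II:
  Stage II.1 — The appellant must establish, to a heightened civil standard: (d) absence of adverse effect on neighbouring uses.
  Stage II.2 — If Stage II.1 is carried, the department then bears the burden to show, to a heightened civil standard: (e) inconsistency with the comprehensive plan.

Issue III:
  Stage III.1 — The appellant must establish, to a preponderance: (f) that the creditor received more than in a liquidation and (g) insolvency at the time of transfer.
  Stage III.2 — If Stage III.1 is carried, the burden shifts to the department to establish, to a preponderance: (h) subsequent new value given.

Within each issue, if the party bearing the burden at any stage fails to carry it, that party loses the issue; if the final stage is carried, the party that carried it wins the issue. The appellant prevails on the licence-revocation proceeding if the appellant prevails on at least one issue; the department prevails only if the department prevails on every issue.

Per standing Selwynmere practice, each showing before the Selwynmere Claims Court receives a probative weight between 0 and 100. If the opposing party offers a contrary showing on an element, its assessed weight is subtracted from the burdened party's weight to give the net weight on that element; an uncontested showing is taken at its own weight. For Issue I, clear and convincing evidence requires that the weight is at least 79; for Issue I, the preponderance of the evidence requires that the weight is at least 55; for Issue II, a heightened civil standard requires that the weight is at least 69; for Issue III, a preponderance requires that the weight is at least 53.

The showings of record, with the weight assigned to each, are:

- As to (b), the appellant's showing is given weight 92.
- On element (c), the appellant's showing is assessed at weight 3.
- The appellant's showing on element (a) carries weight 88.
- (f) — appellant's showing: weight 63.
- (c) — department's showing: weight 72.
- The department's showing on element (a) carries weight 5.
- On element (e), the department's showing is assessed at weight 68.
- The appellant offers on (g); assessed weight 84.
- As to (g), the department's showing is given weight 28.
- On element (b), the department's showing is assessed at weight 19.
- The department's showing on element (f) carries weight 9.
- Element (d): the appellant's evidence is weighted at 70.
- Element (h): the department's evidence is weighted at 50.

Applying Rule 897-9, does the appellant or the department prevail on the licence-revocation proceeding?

appellant

— Issue I —
Stage I.1 (appellant, clear and convincing evidence, weight is at least 79): (a) net 88−5=83 ≥ 79 — meets; (b) net 92−19=73 < 79 — fails.
  Stage I.1 not carried; the appellant fails its burden.
The analysis ends at Stage I.1; the department prevails on this issue.
— Issue II —
Stage II.1 (appellant, a heightened civil standard, weight is at least 69): (d) 70 ≥ 69 — meets.
  The appellant carries Stage II.1; the department now bears the burden.
Stage II.2 (department, a heightened civil standard, weight is at least 69): (e) 68 < 69 — fails.
  Not every element is met, so the department fails to carry Stage II.2.
The appellant prevails on this issue.
— Issue III —
Stage III.1 — burden on appellant; standard: a preponderance (weight is at least 53).
    (f): 63 − 9 = 54 ≥ 53 [met]
    (g): 84 − 28 = 56 ≥ 53 [met]
  All elements met. The burden passes to the department.
Stage III.2 — burden on department; standard: a preponderance (weight is at least 53).
    (h): 50 < 53 [not met]
  The department does not carry Stage III.2.
The analysis ends at Stage III.2; the appellant prevails on this issue.
Per-issue: Issue I → department; Issue II → appellant; Issue III → appellant. The appellant must prevail on at least one issue; overall, the appellant prevails.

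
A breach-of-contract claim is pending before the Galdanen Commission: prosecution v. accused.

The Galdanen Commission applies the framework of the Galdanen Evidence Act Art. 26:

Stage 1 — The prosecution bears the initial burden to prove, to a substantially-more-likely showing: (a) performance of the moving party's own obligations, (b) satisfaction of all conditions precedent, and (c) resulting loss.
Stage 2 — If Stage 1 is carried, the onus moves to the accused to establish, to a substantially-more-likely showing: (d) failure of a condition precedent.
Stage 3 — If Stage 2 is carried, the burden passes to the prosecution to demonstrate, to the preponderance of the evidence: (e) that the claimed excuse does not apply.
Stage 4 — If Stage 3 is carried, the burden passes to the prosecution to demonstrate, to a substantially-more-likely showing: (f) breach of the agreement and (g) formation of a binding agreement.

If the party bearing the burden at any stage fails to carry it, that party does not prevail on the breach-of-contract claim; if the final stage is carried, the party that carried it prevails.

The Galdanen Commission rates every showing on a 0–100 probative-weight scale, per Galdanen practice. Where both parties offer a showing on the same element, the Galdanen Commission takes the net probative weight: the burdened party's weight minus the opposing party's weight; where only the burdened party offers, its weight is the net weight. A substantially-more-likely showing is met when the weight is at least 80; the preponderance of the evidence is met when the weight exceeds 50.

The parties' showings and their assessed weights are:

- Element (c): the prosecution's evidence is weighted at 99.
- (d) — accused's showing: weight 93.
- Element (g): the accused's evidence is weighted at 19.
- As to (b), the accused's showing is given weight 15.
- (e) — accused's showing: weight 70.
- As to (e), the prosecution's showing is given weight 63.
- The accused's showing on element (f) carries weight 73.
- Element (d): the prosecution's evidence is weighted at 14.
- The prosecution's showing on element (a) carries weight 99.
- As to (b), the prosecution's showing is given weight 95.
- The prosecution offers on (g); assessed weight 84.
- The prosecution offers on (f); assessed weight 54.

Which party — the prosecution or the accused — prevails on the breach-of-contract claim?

prosecution

Stage 1 (prosecution, a substantially-more-likely showing, weight is at least 80): (a) 99 ≥ 80 — meets; (b) net 95−15=80 ≥ 80 — meets; (c) 99 ≥ 80 — meets.
  Stage 1 carried; the burden shifts to the accused.
Stage 2 (accused, a substantially-more-likely showing, weight is at least 80): (d) net 93−14=79 < 80 — fails.
  Stage 2 not carried; the accused fails its burden.
So the prosecution prevails.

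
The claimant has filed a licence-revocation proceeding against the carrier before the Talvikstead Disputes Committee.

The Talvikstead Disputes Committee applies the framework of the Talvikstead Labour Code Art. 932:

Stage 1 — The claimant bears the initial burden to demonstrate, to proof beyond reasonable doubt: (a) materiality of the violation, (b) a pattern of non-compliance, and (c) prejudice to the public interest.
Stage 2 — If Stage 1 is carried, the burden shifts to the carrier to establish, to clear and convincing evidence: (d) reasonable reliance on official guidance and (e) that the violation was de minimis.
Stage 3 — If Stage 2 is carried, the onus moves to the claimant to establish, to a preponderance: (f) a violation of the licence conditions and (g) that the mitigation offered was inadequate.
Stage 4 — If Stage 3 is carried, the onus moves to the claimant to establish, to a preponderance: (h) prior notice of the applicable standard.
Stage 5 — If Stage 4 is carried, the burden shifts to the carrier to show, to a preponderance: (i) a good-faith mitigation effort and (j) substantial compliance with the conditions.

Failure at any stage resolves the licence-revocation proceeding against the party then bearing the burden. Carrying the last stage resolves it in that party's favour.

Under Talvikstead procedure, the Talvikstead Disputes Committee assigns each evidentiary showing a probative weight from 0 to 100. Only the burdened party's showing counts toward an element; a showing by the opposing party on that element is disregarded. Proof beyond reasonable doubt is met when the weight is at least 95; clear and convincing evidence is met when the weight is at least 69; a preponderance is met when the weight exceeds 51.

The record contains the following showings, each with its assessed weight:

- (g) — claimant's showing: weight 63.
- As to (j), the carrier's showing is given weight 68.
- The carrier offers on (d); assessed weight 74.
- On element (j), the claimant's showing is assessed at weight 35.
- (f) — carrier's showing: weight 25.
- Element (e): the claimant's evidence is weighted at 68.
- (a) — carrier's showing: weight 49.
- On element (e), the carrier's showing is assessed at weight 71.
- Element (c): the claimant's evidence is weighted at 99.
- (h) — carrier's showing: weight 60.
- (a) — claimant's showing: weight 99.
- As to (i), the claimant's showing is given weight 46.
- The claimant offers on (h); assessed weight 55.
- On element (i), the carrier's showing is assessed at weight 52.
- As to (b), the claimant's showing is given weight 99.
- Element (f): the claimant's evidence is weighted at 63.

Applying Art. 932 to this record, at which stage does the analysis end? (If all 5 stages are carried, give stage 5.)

Stage 1 — burden on claimant; standard: proof beyond reasonable doubt (weight is at least 95).
    (a): 99 (carrier's 49 disregarded) ≥ 95 [met]
    (b): 99 ≥ 95 [met]
    (c): 99 ≥ 95 [met]
  All elements met. The burden passes to the carrier.
Stage 2 — burden on carrier; standard: clear and convincing evidence (weight is at least 69).
    (d): 74 ≥ 69 [met]
    (e): 71 (claimant's 68 disregarded) ≥ 69 [met]
  All elements met. The burden passes to the claimant.
Stage 3 — burden on claimant; standard: a preponderance (weight exceeds 51).
    (f): 63 (carrier's 25 disregarded) > 51 [met]
    (g): 63 > 51 [met]
  All elements met. The claimant retains the burden for Stage 4.
Stage 4 — burden on claimant; standard: a preponderance (weight exceeds 51).
    (h): 55 (carrier's 60 disregarded) > 51 [met]
  Stage 4 is satisfied; the onus moves to the carrier.
Stage 5 — burden on carrier; standard: a preponderance (weight exceeds 51).
    (i): 52 (claimant's 46 disregarded) > 51 [met]
    (j): 68 (claimant's 35 disregarded) > 51 [met]
  All elements met at the final stage.
Every stage carried; the carrier prevails.

stage 5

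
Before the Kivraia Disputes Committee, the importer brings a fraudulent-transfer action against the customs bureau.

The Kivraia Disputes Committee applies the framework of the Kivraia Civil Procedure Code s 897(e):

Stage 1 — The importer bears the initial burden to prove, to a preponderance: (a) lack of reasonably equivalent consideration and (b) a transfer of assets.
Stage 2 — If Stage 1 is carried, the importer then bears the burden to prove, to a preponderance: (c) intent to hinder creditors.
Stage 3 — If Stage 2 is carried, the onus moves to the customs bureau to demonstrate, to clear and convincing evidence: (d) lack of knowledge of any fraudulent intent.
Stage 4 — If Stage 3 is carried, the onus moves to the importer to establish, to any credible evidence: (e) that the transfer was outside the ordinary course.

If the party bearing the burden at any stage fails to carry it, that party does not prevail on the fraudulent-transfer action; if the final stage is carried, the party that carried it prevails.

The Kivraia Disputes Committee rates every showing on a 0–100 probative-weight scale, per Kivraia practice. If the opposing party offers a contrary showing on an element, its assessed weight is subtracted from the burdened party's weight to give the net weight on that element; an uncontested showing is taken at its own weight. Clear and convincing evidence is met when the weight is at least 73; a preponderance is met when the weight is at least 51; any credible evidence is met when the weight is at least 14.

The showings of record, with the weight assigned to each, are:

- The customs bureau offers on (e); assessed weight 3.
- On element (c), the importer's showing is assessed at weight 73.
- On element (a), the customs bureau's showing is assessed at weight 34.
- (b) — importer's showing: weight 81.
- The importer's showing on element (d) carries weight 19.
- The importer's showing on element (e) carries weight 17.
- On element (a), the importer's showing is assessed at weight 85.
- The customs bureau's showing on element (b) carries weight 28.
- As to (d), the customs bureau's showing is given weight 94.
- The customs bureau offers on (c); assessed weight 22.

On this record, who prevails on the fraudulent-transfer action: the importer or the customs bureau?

importer

Stage 1 — burden on importer; standard: a preponderance (weight is at least 51).
    (a): 85 − 34 = 51 ≥ 51 [met]
    (b): 81 − 28 = 53 ≥ 51 [met]
  Stage 1 carried; the burden remains with the importer.
Stage 2 — burden on importer; standard: a preponderance (weight is at least 51).
    (c): 73 − 22 = 51 ≥ 51 [met]
  Stage 2 carried; the burden shifts to the customs bureau.
Stage 3 — burden on customs bureau; standard: clear and convincing evidence (weight is at least 73).
    (d): 94 − 19 = 75 ≥ 73 [met]
  The customs bureau carries Stage 3; the importer now bears the burden.
Stage 4 — burden on importer; standard: any credible evidence (weight is at least 14).
    (e): 17 − 3 = 14 ≥ 14 [met]
  The importer carries the last stage.
Every stage carried; the importer prevails.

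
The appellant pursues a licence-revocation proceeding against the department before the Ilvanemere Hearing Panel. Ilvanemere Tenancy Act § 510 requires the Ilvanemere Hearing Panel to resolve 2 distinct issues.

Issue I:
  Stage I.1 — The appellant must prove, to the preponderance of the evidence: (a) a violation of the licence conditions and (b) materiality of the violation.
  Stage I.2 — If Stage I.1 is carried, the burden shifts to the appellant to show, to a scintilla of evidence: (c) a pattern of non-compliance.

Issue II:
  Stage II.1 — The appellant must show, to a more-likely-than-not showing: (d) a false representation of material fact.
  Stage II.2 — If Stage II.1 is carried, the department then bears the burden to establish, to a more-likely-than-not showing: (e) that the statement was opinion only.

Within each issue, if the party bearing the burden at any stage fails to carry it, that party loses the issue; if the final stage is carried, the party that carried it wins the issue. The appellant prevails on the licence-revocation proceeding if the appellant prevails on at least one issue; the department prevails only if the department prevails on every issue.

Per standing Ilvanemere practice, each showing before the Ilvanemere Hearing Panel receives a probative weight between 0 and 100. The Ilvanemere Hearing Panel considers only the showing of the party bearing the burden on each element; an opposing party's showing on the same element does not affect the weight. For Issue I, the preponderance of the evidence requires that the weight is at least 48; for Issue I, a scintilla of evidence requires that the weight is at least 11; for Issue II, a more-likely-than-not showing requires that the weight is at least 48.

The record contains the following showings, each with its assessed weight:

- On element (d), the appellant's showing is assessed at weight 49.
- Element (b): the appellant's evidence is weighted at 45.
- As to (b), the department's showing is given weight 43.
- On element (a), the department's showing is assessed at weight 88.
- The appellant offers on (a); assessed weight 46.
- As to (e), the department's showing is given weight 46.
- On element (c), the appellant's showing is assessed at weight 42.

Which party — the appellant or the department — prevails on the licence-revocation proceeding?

appellant

— Issue I —
Stage I.1 (appellant, the preponderance of the evidence, weight is at least 48): (a) 46 (department's 88 disregarded) < 48 — fails; (b) 45 (department's 43 disregarded) < 48 — fails.
  Not every element is met, so the appellant fails to carry Stage I.1.
So the department prevails on this issue.
— Issue II —
Stage II.1 — burden on appellant; standard: a more-likely-than-not showing (weight is at least 48).
    (d): 49 ≥ 48 [met]
  Stage II.1 carried; the burden shifts to the department.
Stage II.2 — burden on department; standard: a more-likely-than-not showing (weight is at least 48).
    (e): 46 < 48 [not met]
  Not every element is met, so the department fails to carry Stage II.2.
So the appellant prevails on this issue.
Per-issue: Issue I → department; Issue II → appellant. The appellant must prevail on at least one issue; overall, the appellant prevails.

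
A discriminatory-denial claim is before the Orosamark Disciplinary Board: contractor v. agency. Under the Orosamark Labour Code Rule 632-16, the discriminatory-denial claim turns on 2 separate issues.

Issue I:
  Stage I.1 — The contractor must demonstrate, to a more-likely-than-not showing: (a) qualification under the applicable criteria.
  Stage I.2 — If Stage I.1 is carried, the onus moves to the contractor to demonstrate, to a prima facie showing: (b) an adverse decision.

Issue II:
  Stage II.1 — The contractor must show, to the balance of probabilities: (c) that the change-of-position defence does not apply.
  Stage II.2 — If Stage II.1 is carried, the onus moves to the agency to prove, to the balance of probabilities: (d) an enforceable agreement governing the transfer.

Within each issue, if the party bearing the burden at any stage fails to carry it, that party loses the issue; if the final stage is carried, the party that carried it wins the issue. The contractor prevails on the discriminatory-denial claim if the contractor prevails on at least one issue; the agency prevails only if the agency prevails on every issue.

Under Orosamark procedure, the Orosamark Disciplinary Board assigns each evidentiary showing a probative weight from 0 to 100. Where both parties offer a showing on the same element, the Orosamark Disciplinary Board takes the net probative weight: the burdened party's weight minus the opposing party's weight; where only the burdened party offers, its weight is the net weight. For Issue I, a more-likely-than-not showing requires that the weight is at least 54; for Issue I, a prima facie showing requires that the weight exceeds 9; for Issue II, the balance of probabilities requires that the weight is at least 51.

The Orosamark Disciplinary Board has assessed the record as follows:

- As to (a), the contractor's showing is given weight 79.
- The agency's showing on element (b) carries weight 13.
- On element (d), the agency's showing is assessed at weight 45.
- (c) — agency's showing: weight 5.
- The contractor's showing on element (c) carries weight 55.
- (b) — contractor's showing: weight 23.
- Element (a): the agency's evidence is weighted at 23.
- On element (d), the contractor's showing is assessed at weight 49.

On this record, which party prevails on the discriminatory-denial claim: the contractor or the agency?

contractor

— Issue I —
Stage I.1 (contractor, a more-likely-than-not showing, weight is at least 54): (a) net 79−23=56 ≥ 54 — meets.
  Stage I.1 is satisfied; the contractor continues to bear the burden.
Stage I.2 (contractor, a prima facie showing, weight exceeds 9): (b) net 23−13=10 > 9 — meets.
  The contractor carries the last stage.
Every stage carried; the contractor prevails on this issue.
— Issue II —
Stage II.1 (contractor, the balance of probabilities, weight is at least 51): (c) net 55−5=50 < 51 — fails.
  Stage II.1 not carried; the contractor fails its burden.
The agency prevails on this issue.
Per-issue: Issue I → contractor; Issue II → agency. The contractor must prevail on at least one issue; overall, the contractor prevails.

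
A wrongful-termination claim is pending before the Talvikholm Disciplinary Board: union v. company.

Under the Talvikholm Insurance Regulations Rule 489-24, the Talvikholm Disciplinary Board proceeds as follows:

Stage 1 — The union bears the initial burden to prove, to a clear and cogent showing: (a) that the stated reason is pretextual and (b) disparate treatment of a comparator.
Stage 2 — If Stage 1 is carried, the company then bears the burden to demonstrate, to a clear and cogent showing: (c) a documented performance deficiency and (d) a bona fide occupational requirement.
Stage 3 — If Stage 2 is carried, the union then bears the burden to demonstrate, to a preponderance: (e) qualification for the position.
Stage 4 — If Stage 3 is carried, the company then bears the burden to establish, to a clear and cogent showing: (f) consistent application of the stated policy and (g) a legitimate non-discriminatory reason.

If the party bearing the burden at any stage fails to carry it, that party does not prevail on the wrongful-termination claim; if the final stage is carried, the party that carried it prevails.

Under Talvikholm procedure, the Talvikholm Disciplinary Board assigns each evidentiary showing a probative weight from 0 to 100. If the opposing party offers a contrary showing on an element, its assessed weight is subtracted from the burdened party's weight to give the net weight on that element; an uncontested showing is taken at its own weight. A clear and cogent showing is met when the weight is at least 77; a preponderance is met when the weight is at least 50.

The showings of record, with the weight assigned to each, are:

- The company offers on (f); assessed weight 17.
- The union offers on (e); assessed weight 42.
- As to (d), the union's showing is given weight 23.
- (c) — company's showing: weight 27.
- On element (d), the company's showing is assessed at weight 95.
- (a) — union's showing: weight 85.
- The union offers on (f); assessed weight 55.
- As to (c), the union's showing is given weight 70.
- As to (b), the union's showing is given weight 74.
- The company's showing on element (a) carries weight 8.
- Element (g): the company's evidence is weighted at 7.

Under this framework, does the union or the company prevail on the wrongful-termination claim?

company

Stage 1 — burden on union; standard: a clear and cogent showing (weight is at least 77).
    (a): 85 − 8 = 77 ≥ 77 [met]
    (b): 74 < 77 [not met]
  Not every element is met, so the union fails to carry Stage 1.
The company prevails.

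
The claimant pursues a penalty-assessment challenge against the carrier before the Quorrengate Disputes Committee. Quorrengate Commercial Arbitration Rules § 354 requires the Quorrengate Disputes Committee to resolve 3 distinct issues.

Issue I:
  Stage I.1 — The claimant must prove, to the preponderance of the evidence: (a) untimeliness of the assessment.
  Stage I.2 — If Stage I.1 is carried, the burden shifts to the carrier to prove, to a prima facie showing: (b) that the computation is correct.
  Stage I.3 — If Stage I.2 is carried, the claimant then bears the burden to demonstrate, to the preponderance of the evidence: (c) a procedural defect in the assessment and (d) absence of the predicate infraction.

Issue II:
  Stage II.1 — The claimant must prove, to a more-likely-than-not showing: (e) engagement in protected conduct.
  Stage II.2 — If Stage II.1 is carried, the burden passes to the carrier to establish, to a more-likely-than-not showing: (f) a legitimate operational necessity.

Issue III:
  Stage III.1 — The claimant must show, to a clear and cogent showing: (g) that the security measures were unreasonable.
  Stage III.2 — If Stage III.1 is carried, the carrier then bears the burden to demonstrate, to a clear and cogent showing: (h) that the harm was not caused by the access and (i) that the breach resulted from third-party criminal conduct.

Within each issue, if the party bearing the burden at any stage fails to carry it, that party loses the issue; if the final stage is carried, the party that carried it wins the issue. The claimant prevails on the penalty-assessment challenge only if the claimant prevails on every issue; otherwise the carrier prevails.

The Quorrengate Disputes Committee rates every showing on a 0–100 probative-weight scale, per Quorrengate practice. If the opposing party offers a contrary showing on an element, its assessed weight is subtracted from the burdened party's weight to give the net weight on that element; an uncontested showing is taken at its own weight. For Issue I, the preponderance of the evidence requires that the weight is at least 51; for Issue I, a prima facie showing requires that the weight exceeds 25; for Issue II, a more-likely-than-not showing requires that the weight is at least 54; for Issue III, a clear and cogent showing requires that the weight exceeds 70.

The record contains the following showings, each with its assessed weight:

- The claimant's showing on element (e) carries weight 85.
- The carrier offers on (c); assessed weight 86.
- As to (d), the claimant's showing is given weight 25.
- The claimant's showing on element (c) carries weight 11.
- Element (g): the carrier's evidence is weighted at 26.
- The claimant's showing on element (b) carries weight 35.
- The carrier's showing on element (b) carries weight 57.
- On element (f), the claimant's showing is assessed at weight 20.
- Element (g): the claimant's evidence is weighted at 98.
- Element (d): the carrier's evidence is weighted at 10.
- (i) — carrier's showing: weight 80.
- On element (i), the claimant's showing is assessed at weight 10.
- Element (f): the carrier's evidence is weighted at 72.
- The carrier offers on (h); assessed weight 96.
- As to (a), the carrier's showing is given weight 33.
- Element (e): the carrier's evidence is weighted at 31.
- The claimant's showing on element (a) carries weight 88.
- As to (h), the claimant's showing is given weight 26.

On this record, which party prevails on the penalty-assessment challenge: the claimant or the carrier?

— Issue I —
Stage I.1 — burden on claimant; standard: the preponderance of the evidence (weight is at least 51).
    (a): 88 − 33 = 55 ≥ 51 [met]
  Stage I.1 carried; the burden shifts to the carrier.
Stage I.2 — burden on carrier; standard: a prima facie showing (weight exceeds 25).
    (b): 57 − 35 = 22 ≤ 25 [not met]
  Not every element is met, so the carrier fails to carry Stage I.2.
The claimant prevails on this issue.
— Issue II —
Stage II.1 (claimant, a more-likely-than-not showing, weight is at least 54): (e) net 85−31=54 ≥ 54 — meets.
  All elements met. The burden passes to the carrier.
Stage II.2 (carrier, a more-likely-than-not showing, weight is at least 54): (f) net 72−20=52 < 54 — fails.
  Not every element is met, so the carrier fails to carry Stage II.2.
The claimant prevails on this issue.
— Issue III —
Stage III.1 (claimant, a clear and cogent showing, weight exceeds 70): (g) net 98−26=72 > 70 — meets.
  All elements met. The burden passes to the carrier.
Stage III.2 (carrier, a clear and cogent showing, weight exceeds 70): (h) net 96−26=70 ≤ 70 — fails; (i) net 80−10=70 ≤ 70 — fails.
  Not every element is met, so the carrier fails to carry Stage III.2.
The claimant prevails on this issue.
Per-issue: Issue I → claimant; Issue II → claimant; Issue III → claimant. The claimant must prevail on every issue; overall, the claimant prevails.

claimant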